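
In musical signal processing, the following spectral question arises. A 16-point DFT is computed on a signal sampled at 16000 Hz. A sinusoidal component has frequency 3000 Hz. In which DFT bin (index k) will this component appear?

DFT frequency resolution = f_s/N = 16000/16 = 1000 Hz
Bin index k = f_signal / resolution = 3000 / 1000 = 3
The signal frequency 3000 Hz falls in DFT bin k = 3.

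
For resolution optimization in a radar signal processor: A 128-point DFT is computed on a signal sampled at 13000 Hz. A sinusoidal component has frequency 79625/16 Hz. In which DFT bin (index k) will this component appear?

DFT frequency resolution = f_s/N = 13000/128 = 1625/16 Hz
Bin index k = f_signal / resolution = 79625/16 / 1625/16 = 49
The signal frequency 79625/16 Hz falls in DFT bin k = 49.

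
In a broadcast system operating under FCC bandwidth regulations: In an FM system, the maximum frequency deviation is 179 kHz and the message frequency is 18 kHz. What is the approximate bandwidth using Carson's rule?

Carson's rule: BW = 2*(delta_f + f_m)
= 2*(179 + 18) kHz = 394 kHz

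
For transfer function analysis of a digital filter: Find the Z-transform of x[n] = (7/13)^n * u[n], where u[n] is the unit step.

The Z-transform of a^n * u[n] is z/(z-a) for |z| > |a|.
Here a = 7/13, so X(z) = z/(z - (7/13)) = 13z/(13z - 7)
ROC: |z| > 7/13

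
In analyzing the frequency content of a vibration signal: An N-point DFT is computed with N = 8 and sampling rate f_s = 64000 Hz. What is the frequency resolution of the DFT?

DFT frequency resolution = f_s / N
= 64000 / 8 = 8000 Hz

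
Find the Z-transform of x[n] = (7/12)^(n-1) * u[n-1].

Time-shifting property: if X(z) = Z{x[n]}, then Z{x[n-d]} = z^(-d) * X(z)
X(z) = z/(z - 7/12) for x[n] = (7/12)^n * u[n]
Z{x[n-1]} = z^(-1) * z/(z - 7/12) = 1/(z - 7/12)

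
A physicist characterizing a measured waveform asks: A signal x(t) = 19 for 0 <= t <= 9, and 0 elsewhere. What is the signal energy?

Energy = integral of |x(t)|^2 dt over the signal duration
= 19^2 * 9 = 361 * 9 = 3249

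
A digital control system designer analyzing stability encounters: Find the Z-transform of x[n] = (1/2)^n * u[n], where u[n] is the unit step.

The Z-transform of a^n * u[n] is z/(z-a) for |z| > |a|.
Here a = 1/2, so X(z) = z/(z - (1/2)) = 2z/(2z - 1)
ROC: |z| > 1/2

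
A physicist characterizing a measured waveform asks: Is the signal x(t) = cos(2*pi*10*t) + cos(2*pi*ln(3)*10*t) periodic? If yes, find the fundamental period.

f1 = 10 Hz, f2 = 10*ln(3) Hz
Ratio f2/f1 = ln(3), which is irrational.
Since the frequency ratio is irrational, no common period exists.
The signal is not periodic.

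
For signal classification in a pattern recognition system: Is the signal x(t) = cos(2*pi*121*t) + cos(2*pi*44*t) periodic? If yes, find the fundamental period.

f1 = 121 Hz, f2 = 44 Hz
Period T1 = 1/121, T2 = 1/44
Ratio T1/T2 = 44/121, which is rational.
The signal is periodic with fundamental period T = 1/GCD(121,44) = 1/11 s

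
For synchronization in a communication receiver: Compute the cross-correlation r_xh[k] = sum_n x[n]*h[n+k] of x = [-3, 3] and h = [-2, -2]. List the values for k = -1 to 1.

Both sequences indexed from 0 and zero outside their support.
Lags with overlap: k = -1 to 1.
  r_xh[-1] = x[1]*h[0] = -6
  r_xh[0] = x[0]*h[0] + x[1]*h[1] = 0
  r_xh[1] = x[0]*h[1] = 6
r_xh = [-6, 0, 6] (for k = -1, ..., 1)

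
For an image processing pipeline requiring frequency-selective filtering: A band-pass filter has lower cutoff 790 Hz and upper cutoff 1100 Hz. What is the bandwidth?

Bandwidth = f_high - f_low
= 1100 Hz - 790 Hz = 310 Hz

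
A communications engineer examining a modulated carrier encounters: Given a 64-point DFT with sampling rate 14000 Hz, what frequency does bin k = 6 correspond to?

The frequency of DFT bin k is: f_k = k * f_s / N
f_6 = 6 * 14000 / 64 = 2625/2 Hz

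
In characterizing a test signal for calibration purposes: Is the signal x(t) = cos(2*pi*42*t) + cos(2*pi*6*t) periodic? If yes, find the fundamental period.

f1 = 42 Hz, f2 = 6 Hz
Period T1 = 1/42, T2 = 1/6
Ratio T1/T2 = 6/42, which is rational.
The signal is periodic with fundamental period T = 1/GCD(42,6) = 1/6 s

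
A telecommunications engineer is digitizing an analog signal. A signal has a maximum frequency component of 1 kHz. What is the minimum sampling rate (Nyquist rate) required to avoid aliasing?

By the Nyquist-Shannon sampling theorem,
the minimum sampling rate (Nyquist rate) must be at least 2 * f_max.
Nyquist rate = 2 * 1 kHz = 2 kHz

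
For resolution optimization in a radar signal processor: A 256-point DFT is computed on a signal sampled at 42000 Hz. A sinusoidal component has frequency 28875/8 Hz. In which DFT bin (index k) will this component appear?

DFT frequency resolution = f_s/N = 42000/256 = 2625/16 Hz
Bin index k = f_signal / resolution = 28875/8 / 2625/16 = 22
The signal frequency 28875/8 Hz falls in DFT bin k = 22.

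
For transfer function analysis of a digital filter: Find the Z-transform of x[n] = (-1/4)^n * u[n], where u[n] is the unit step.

The Z-transform of a^n * u[n] is z/(z-a) for |z| > |a|.
Here a = -1/4, so X(z) = z/(z - (-1/4)) = 4z/(4z + 1)
ROC: |z| > 1/4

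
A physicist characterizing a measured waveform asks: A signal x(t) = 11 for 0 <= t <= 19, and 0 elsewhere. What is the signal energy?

Energy = integral of |x(t)|^2 dt over the signal duration
= 11^2 * 19 = 121 * 19 = 2299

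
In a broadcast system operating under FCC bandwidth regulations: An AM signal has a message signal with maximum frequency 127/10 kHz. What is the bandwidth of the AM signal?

In AM (double-sideband), the bandwidth is twice the message frequency.
BW = 2 * f_m = 2 * 127/10 kHz = 127/5 kHz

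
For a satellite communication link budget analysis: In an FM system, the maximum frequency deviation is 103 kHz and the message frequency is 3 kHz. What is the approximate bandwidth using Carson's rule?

Carson's rule: BW = 2*(delta_f + f_m)
= 2*(103 + 3) kHz = 212 kHz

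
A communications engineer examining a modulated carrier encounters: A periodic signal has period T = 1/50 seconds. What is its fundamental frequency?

The fundamental frequency is the reciprocal of the period.
f = 1/T = 1/(1/50) = 50 Hz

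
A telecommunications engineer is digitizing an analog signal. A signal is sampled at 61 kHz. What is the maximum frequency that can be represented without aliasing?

The maximum frequency that can be represented without aliasing
is the Nyquist frequency: f_max = f_s / 2 = 61 kHz / 2 = 61/2 kHz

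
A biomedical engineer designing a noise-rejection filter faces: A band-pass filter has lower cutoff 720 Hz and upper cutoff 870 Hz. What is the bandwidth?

Bandwidth = f_high - f_low
= 870 Hz - 720 Hz = 150 Hz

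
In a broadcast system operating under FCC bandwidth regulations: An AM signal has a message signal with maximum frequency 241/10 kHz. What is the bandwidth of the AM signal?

In AM (double-sideband), the bandwidth is twice the message frequency.
BW = 2 * f_m = 2 * 241/10 kHz = 241/5 kHz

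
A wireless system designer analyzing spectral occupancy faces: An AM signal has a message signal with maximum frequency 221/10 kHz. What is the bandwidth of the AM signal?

In AM (double-sideband), the bandwidth is twice the message frequency.
BW = 2 * f_m = 2 * 221/10 kHz = 221/5 kHz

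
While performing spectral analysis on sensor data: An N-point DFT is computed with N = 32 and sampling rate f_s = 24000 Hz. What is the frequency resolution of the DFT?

DFT frequency resolution = f_s / N
= 24000 / 32 = 750 Hz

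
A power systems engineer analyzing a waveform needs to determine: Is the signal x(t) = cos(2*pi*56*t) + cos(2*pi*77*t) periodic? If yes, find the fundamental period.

f1 = 56 Hz, f2 = 77 Hz
Period T1 = 1/56, T2 = 1/77
Ratio T1/T2 = 77/56, which is rational.
The signal is periodic with fundamental period T = 1/GCD(56,77) = 1/7 s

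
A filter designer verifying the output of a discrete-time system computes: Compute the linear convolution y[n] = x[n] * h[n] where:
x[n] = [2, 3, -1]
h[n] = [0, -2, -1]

y[n] = sum_k x[k]*h[n-k]. Output length = len(x) + len(h) - 1 = 3 + 3 - 1 = 5.
y[0] = 2*0 = 0
y[1] = 3*0 + 2*-2 = -4
y[2] = -1*0 + 3*-2 + 2*-1 = -8
y[3] = -1*-2 + 3*-1 = -1
y[4] = -1*-1 = 1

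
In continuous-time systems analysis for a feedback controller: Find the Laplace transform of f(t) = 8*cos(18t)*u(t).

Standard pair: cos(wt)*u(t) <-> s/(s^2+w^2)
With w = 18: L{8*cos(18t)*u(t)} = 8s/(s^2+324)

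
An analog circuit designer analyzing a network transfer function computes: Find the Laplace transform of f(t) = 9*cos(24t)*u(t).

Standard pair: cos(wt)*u(t) <-> s/(s^2+w^2)
With w = 24: L{9*cos(24t)*u(t)} = 9s/(s^2+576)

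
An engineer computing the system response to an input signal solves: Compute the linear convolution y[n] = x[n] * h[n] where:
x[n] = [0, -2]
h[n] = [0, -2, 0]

y[n] = sum_k x[k]*h[n-k]. Output length = len(x) + len(h) - 1 = 2 + 3 - 1 = 4.
y[0] = 0*0 = 0
y[1] = -2*0 + 0*-2 = 0
y[2] = -2*-2 + 0*0 = 4
y[3] = -2*0 = 0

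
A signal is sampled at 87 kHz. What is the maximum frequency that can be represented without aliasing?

The maximum frequency that can be represented without aliasing
is the Nyquist frequency: f_max = f_s / 2 = 87 kHz / 2 = 87/2 kHz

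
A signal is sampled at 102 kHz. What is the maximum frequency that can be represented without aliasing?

The maximum frequency that can be represented without aliasing
is the Nyquist frequency: f_max = f_s / 2 = 102 kHz / 2 = 51 kHz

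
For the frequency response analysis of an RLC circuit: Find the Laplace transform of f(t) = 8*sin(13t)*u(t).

Standard pair: sin(wt)*u(t) <-> w/(s^2+w^2)
With w = 13: L{8*sin(13t)*u(t)} = 104/(s^2+169)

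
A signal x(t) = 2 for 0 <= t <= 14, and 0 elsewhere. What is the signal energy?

Energy = integral of |x(t)|^2 dt over the signal duration
= 2^2 * 14 = 4 * 14 = 56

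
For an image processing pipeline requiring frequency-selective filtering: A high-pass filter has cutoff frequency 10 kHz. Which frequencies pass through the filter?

A high-pass filter passes all frequencies above the cutoff frequency 10 kHz and attenuates lower frequencies.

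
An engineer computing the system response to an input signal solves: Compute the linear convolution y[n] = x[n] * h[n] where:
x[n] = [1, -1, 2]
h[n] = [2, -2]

y[n] = sum_k x[k]*h[n-k]. Output length = len(x) + len(h) - 1 = 3 + 2 - 1 = 4.
y[0] = 1*2 = 2
y[1] = -1*2 + 1*-2 = -4
y[2] = 2*2 + -1*-2 = 6
y[3] = 2*-2 = -4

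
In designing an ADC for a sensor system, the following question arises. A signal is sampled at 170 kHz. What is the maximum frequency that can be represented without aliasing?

The maximum frequency that can be represented without aliasing
is the Nyquist frequency: f_max = f_s / 2 = 170 kHz / 2 = 85 kHz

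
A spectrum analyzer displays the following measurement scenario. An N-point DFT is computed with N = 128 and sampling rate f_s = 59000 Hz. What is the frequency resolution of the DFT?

DFT frequency resolution = f_s / N
= 59000 / 128 = 7375/16 Hz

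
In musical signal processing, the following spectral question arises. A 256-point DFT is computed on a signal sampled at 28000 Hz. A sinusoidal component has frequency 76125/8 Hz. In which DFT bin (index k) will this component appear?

DFT frequency resolution = f_s/N = 28000/256 = 875/8 Hz
Bin index k = f_signal / resolution = 76125/8 / 875/8 = 87
The signal frequency 76125/8 Hz falls in DFT bin k = 87.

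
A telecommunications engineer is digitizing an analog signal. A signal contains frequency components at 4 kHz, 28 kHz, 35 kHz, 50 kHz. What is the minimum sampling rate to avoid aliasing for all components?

The highest frequency component is f_max = 50 kHz.
Nyquist rate = 2 * f_max = 2 * 50 kHz = 100 kHz.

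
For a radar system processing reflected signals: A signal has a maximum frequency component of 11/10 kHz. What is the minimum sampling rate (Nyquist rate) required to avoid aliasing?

By the Nyquist-Shannon sampling theorem,
the minimum sampling rate (Nyquist rate) must be at least 2 * f_max.
Nyquist rate = 2 * 11/10 kHz = 11/5 kHz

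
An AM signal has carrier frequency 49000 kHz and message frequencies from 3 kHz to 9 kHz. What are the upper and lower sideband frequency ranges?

Upper sideband (USB) = fc + [fm_low, fm_high] = 49000 + [3, 9] = [49003, 49009] kHz
Lower sideband (LSB) = fc - [fm_high, fm_low] = 49000 - [9, 3] = [48991, 48997] kHz
Total occupied spectrum: 48991 kHz to 49009 kHz (plus carrier at 49000 kHz)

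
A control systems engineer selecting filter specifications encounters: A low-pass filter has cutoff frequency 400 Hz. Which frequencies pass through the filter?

A low-pass filter passes all frequencies below the cutoff frequency 400 Hz and attenuates higher frequencies.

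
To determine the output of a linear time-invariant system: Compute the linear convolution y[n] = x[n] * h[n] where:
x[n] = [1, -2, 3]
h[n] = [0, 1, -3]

y[n] = sum_k x[k]*h[n-k]. Output length = len(x) + len(h) - 1 = 3 + 3 - 1 = 5.
y[0] = 1*0 = 0
y[1] = -2*0 + 1*1 = 1
y[2] = 3*0 + -2*1 + 1*-3 = -5
y[3] = 3*1 + -2*-3 = 9
y[4] = 3*-3 = -9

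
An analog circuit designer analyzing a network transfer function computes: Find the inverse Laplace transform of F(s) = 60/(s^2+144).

Standard pair: w/(s^2+w^2) <-> sin(wt)*u(t)
Recognize w^2 = 144, so w = 12; numerator 60 = 5*12.
f(t) = 5*sin(12t)*u(t)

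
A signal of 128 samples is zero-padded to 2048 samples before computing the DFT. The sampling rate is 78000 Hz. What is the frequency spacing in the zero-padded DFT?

Original DFT: N = 128, resolution = f_s/N = 78000/128 = 4875/8 Hz
Zero-padded DFT: N = 2048, resolution = f_s/N = 78000/2048 = 4875/128 Hz
Zero-padding interpolates the spectrum (finer frequency grid)
but does NOT improve the true spectral resolution (ability to resolve close frequencies).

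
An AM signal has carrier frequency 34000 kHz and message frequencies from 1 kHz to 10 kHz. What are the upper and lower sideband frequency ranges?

Upper sideband (USB) = fc + [fm_low, fm_high] = 34000 + [1, 10] = [34001, 34010] kHz
Lower sideband (LSB) = fc - [fm_high, fm_low] = 34000 - [10, 1] = [33990, 33999] kHz
Total occupied spectrum: 33990 kHz to 34010 kHz (plus carrier at 34000 kHz)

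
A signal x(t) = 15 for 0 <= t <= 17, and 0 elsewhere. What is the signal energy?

Energy = integral of |x(t)|^2 dt over the signal duration
= 15^2 * 17 = 225 * 17 = 3825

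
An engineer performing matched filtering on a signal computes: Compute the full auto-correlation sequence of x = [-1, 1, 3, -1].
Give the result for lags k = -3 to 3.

r_xx[k] = sum_m x[m]*x[m+k], indexed from 0, for k = -3 to 3:
  r_xx[-3] = x[3]*x[0] = 1
  r_xx[-2] = x[2]*x[0] + x[3]*x[1] = -4
  r_xx[-1] = x[1]*x[0] + x[2]*x[1] + x[3]*x[2] = -1
  r_xx[0] = x[0]*x[0] + x[1]*x[1] + x[2]*x[2] + x[3]*x[3] = 12
  r_xx[1] = x[0]*x[1] + x[1]*x[2] + x[2]*x[3] = -1
  r_xx[2] = x[0]*x[2] + x[1]*x[3] = -4
  r_xx[3] = x[0]*x[3] = 1
r_xx = [1, -4, -1, 12, -1, -4, 1]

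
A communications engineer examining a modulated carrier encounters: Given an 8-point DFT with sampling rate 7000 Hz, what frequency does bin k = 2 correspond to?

The frequency of DFT bin k is: f_k = k * f_s / N
f_2 = 2 * 7000 / 8 = 1750 Hz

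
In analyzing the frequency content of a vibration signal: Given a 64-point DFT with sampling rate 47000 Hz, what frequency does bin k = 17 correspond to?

The frequency of DFT bin k is: f_k = k * f_s / N
f_17 = 17 * 47000 / 64 = 99875/8 Hz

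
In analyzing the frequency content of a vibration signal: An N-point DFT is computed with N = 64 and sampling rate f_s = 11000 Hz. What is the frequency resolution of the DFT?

DFT frequency resolution = f_s / N
= 11000 / 64 = 1375/8 Hz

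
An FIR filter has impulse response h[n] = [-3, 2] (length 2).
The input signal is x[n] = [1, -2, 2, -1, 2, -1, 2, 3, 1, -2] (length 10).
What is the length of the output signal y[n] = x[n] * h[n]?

For linear convolution, the output length is:
len(y) = len(x) + len(h) - 1 = 10 + 2 - 1 = 11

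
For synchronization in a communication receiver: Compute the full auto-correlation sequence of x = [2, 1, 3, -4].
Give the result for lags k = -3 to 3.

r_xx[k] = sum_m x[m]*x[m+k], indexed from 0, for k = -3 to 3:
  r_xx[-3] = x[3]*x[0] = -8
  r_xx[-2] = x[2]*x[0] + x[3]*x[1] = 2
  r_xx[-1] = x[1]*x[0] + x[2]*x[1] + x[3]*x[2] = -7
  r_xx[0] = x[0]*x[0] + x[1]*x[1] + x[2]*x[2] + x[3]*x[3] = 30
  r_xx[1] = x[0]*x[1] + x[1]*x[2] + x[2]*x[3] = -7
  r_xx[2] = x[0]*x[2] + x[1]*x[3] = 2
  r_xx[3] = x[0]*x[3] = -8
r_xx = [-8, 2, -7, 30, -7, 2, -8]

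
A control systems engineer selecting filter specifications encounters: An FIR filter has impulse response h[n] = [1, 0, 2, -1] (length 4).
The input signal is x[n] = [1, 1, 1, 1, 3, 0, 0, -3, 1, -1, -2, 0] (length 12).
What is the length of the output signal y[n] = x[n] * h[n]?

For linear convolution, the output length is:
len(y) = len(x) + len(h) - 1 = 12 + 4 - 1 = 15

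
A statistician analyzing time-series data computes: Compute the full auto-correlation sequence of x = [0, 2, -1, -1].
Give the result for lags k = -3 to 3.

r_xx[k] = sum_m x[m]*x[m+k], indexed from 0, for k = -3 to 3:
  r_xx[-3] = x[3]*x[0] = 0
  r_xx[-2] = x[2]*x[0] + x[3]*x[1] = -2
  r_xx[-1] = x[1]*x[0] + x[2]*x[1] + x[3]*x[2] = -1
  r_xx[0] = x[0]*x[0] + x[1]*x[1] + x[2]*x[2] + x[3]*x[3] = 6
  r_xx[1] = x[0]*x[1] + x[1]*x[2] + x[2]*x[3] = -1
  r_xx[2] = x[0]*x[2] + x[1]*x[3] = -2
  r_xx[3] = x[0]*x[3] = 0
r_xx = [0, -2, -1, 6, -1, -2, 0]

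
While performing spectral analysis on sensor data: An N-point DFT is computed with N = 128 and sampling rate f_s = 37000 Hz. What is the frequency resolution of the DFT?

DFT frequency resolution = f_s / N
= 37000 / 128 = 4625/16 Hz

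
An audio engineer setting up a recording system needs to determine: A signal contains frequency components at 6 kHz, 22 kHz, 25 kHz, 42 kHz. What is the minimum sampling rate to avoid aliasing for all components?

The highest frequency component is f_max = 42 kHz.
Nyquist rate = 2 * f_max = 2 * 42 kHz = 84 kHz.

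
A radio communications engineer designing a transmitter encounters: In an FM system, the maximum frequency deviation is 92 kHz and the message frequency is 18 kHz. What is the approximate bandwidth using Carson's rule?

Carson's rule: BW = 2*(delta_f + f_m)
= 2*(92 + 18) kHz = 220 kHz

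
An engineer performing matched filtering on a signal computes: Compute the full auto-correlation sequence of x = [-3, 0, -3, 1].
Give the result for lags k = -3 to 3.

r_xx[k] = sum_m x[m]*x[m+k], indexed from 0, for k = -3 to 3:
  r_xx[-3] = x[3]*x[0] = -3
  r_xx[-2] = x[2]*x[0] + x[3]*x[1] = 9
  r_xx[-1] = x[1]*x[0] + x[2]*x[1] + x[3]*x[2] = -3
  r_xx[0] = x[0]*x[0] + x[1]*x[1] + x[2]*x[2] + x[3]*x[3] = 19
  r_xx[1] = x[0]*x[1] + x[1]*x[2] + x[2]*x[3] = -3
  r_xx[2] = x[0]*x[2] + x[1]*x[3] = 9
  r_xx[3] = x[0]*x[3] = -3
r_xx = [-3, 9, -3, 19, -3, 9, -3]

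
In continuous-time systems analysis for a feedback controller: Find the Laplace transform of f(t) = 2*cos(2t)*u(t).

Standard pair: cos(wt)*u(t) <-> s/(s^2+w^2)
With w = 2: L{2*cos(2t)*u(t)} = 2s/(s^2+4)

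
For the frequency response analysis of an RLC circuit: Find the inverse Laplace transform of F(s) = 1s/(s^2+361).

Standard pair: s/(s^2+w^2) <-> cos(wt)*u(t)
With k=1, w=19: f(t) = cos(19t)*u(t)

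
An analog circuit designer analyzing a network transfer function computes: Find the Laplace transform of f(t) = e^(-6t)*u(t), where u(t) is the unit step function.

Standard Laplace transform pair:
e^(-at)*u(t) <-> 1/(s+a)
With a = 6: L{e^(-6t)*u(t)} = 1/(s+6), ROC: Re(s) > -6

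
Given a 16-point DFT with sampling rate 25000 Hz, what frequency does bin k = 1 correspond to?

The frequency of DFT bin k is: f_k = k * f_s / N
f_1 = 1 * 25000 / 16 = 3125/2 Hz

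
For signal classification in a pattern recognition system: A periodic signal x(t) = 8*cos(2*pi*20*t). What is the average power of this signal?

Average power of A*cos(wt) is A^2/2.
P = 8^2 / 2 = 64/2 = 32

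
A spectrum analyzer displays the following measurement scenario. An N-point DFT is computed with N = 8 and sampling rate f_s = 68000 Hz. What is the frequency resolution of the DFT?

DFT frequency resolution = f_s / N
= 68000 / 8 = 8500 Hz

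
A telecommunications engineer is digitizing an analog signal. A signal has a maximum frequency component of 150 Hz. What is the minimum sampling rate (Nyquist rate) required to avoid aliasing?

By the Nyquist-Shannon sampling theorem,
the minimum sampling rate (Nyquist rate) must be at least 2 * f_max.
Nyquist rate = 2 * 150 Hz = 300 Hz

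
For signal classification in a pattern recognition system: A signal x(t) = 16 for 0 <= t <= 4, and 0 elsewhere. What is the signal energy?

Energy = integral of |x(t)|^2 dt over the signal duration
= 16^2 * 4 = 256 * 4 = 1024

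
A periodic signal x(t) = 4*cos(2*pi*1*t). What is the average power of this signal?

Average power of A*cos(wt) is A^2/2.
P = 4^2 / 2 = 16/2 = 8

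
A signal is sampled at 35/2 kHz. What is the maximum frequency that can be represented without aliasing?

The maximum frequency that can be represented without aliasing
is the Nyquist frequency: f_max = f_s / 2 = 35/2 kHz / 2 = 35/4 kHz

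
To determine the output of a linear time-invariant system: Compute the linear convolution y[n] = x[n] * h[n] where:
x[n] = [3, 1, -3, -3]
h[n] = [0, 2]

y[n] = sum_k x[k]*h[n-k]. Output length = len(x) + len(h) - 1 = 4 + 2 - 1 = 5.
y[0] = 3*0 = 0
y[1] = 1*0 + 3*2 = 6
y[2] = -3*0 + 1*2 = 2
y[3] = -3*0 + -3*2 = -6
y[4] = -3*2 = -6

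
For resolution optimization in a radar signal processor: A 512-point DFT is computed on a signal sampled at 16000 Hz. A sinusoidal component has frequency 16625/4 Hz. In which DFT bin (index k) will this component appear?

DFT frequency resolution = f_s/N = 16000/512 = 125/4 Hz
Bin index k = f_signal / resolution = 16625/4 / 125/4 = 133
The signal frequency 16625/4 Hz falls in DFT bin k = 133.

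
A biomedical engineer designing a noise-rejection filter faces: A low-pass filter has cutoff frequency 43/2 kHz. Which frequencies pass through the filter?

A low-pass filter passes all frequencies below the cutoff frequency 43/2 kHz and attenuates higher frequencies.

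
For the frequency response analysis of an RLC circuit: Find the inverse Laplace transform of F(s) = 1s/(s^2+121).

Standard pair: s/(s^2+w^2) <-> cos(wt)*u(t)
With k=1, w=11: f(t) = cos(11t)*u(t)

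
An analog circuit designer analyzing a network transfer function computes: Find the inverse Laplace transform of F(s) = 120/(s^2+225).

Standard pair: w/(s^2+w^2) <-> sin(wt)*u(t)
Recognize w^2 = 225, so w = 15; numerator 120 = 8*15.
f(t) = 8*sin(15t)*u(t)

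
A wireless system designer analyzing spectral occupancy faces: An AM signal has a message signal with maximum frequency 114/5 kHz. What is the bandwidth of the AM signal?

In AM (double-sideband), the bandwidth is twice the message frequency.
BW = 2 * f_m = 2 * 114/5 kHz = 228/5 kHz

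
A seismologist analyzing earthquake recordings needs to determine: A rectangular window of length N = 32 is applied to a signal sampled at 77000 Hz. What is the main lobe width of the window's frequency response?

For a rectangular window of length N,
the main lobe width in frequency is 2*f_s/N.
= 2*77000/32 = 9625/2 Hz
This determines the minimum frequency separation for resolving two sinusoids.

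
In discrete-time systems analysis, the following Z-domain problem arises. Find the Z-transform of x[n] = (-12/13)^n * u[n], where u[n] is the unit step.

The Z-transform of a^n * u[n] is z/(z-a) for |z| > |a|.
Here a = -12/13, so X(z) = z/(z - (-12/13)) = 13z/(13z + 12)
ROC: |z| > 12/13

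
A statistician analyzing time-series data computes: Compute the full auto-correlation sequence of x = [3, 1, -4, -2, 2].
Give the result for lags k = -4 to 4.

r_xx[k] = sum_m x[m]*x[m+k], indexed from 0, for k = -4 to 4:
  r_xx[-4] = x[4]*x[0] = 6
  r_xx[-3] = x[3]*x[0] + x[4]*x[1] = -4
  r_xx[-2] = x[2]*x[0] + x[3]*x[1] + x[4]*x[2] = -22
  r_xx[-1] = x[1]*x[0] + x[2]*x[1] + x[3]*x[2] + x[4]*x[3] = 3
  r_xx[0] = x[0]*x[0] + x[1]*x[1] + x[2]*x[2] + x[3]*x[3] + x[4]*x[4] = 34
  r_xx[1] = x[0]*x[1] + x[1]*x[2] + x[2]*x[3] + x[3]*x[4] = 3
  r_xx[2] = x[0]*x[2] + x[1]*x[3] + x[2]*x[4] = -22
  r_xx[3] = x[0]*x[3] + x[1]*x[4] = -4
  r_xx[4] = x[0]*x[4] = 6
r_xx = [6, -4, -22, 3, 34, 3, -22, -4, 6]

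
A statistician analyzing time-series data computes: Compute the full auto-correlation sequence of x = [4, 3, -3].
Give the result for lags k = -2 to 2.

r_xx[k] = sum_m x[m]*x[m+k], indexed from 0, for k = -2 to 2:
  r_xx[-2] = x[2]*x[0] = -12
  r_xx[-1] = x[1]*x[0] + x[2]*x[1] = 3
  r_xx[0] = x[0]*x[0] + x[1]*x[1] + x[2]*x[2] = 34
  r_xx[1] = x[0]*x[1] + x[1]*x[2] = 3
  r_xx[2] = x[0]*x[2] = -12
r_xx = [-12, 3, 34, 3, -12]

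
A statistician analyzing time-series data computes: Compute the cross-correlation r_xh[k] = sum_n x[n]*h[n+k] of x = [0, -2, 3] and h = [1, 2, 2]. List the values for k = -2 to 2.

Both sequences indexed from 0 and zero outside their support.
Lags with overlap: k = -2 to 2.
  r_xh[-2] = x[2]*h[0] = 3
  r_xh[-1] = x[1]*h[0] + x[2]*h[1] = 4
  r_xh[0] = x[0]*h[0] + x[1]*h[1] + x[2]*h[2] = 2
  r_xh[1] = x[0]*h[1] + x[1]*h[2] = -4
  r_xh[2] = x[0]*h[2] = 0
r_xh = [3, 4, 2, -4, 0] (for k = -2, ..., 2)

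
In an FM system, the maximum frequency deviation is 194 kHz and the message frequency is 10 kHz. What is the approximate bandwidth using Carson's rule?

Carson's rule: BW = 2*(delta_f + f_m)
= 2*(194 + 10) kHz = 408 kHz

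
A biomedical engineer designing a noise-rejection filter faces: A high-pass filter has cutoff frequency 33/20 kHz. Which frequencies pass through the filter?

A high-pass filter passes all frequencies above the cutoff frequency 33/20 kHz and attenuates lower frequencies.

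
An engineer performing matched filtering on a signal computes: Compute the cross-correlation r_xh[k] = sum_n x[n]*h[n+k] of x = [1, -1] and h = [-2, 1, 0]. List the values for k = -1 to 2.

Both sequences indexed from 0 and zero outside their support.
Lags with overlap: k = -1 to 2.
  r_xh[-1] = x[1]*h[0] = 2
  r_xh[0] = x[0]*h[0] + x[1]*h[1] = -3
  r_xh[1] = x[0]*h[1] + x[1]*h[2] = 1
  r_xh[2] = x[0]*h[2] = 0
r_xh = [2, -3, 1, 0] (for k = -1, ..., 2)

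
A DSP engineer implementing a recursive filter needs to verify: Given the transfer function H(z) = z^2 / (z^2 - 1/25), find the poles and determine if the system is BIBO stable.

Poles are roots of the denominator: z^2 - 1/25 = 0.
Quadratic formula: z = [-(0) +/- sqrt((0)^2 - 4*(-1/25))] / 2
Discriminant = 0 + 4/25 = 4/25; sqrt = 2/5.
z = (0 +/- 2/5) / 2 => z = 1/5 or z = -1/5.
|p1| = 1/5, |p2| = 1/5.
For BIBO stability, all poles must lie inside the unit circle (|p| < 1).
System is STABLE since both |p| < 1.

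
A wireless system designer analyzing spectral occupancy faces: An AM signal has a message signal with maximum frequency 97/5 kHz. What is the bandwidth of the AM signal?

In AM (double-sideband), the bandwidth is twice the message frequency.
BW = 2 * f_m = 2 * 97/5 kHz = 194/5 kHz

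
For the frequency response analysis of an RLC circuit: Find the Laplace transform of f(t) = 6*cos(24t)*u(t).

Standard pair: cos(wt)*u(t) <-> s/(s^2+w^2)
With w = 24: L{6*cos(24t)*u(t)} = 6s/(s^2+576)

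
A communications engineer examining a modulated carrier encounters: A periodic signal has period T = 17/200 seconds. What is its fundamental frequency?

The fundamental frequency is the reciprocal of the period.
f = 1/T = 1/(17/200) = 200/17 Hz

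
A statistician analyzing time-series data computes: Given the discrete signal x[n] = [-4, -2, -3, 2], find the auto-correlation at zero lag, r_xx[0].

The auto-correlation at zero lag r_xx[0] equals the signal energy.
r_xx[0] = sum of x[n]^2 = (-4)^2 + (-2)^2 + (-3)^2 + 2^2
= 16 + 4 + 9 + 4 = 33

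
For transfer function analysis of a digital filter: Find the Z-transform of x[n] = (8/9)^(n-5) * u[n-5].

Time-shifting property: if X(z) = Z{x[n]}, then Z{x[n-d]} = z^(-d) * X(z)
X(z) = z/(z - 8/9) for x[n] = (8/9)^n * u[n]
Z{x[n-5]} = z^(-5) * z/(z - 8/9) = z^(-4)/(z - 8/9)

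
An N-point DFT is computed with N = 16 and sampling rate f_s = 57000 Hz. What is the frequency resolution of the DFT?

DFT frequency resolution = f_s / N
= 57000 / 16 = 7125/2 Hz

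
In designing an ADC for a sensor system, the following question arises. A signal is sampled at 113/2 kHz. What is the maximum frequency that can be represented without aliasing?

The maximum frequency that can be represented without aliasing
is the Nyquist frequency: f_max = f_s / 2 = 113/2 kHz / 2 = 113/4 kHz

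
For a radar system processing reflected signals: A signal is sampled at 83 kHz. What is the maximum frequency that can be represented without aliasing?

The maximum frequency that can be represented without aliasing
is the Nyquist frequency: f_max = f_s / 2 = 83 kHz / 2 = 83/2 kHz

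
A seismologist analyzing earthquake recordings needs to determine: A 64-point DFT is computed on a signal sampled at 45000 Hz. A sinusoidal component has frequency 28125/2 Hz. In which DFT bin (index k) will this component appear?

DFT frequency resolution = f_s/N = 45000/64 = 5625/8 Hz
Bin index k = f_signal / resolution = 28125/2 / 5625/8 = 20
The signal frequency 28125/2 Hz falls in DFT bin k = 20.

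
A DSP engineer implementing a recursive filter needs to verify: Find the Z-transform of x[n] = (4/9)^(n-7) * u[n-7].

Time-shifting property: if X(z) = Z{x[n]}, then Z{x[n-d]} = z^(-d) * X(z)
X(z) = z/(z - 4/9) for x[n] = (4/9)^n * u[n]
Z{x[n-7]} = z^(-7) * z/(z - 4/9) = z^(-6)/(z - 4/9)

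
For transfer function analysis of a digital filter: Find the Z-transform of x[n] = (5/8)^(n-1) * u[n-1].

Time-shifting property: if X(z) = Z{x[n]}, then Z{x[n-d]} = z^(-d) * X(z)
X(z) = z/(z - 5/8) for x[n] = (5/8)^n * u[n]
Z{x[n-1]} = z^(-1) * z/(z - 5/8) = 1/(z - 5/8)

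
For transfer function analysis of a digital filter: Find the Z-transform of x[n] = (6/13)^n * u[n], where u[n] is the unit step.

The Z-transform of a^n * u[n] is z/(z-a) for |z| > |a|.
Here a = 6/13, so X(z) = z/(z - (6/13)) = 13z/(13z - 6)
ROC: |z| > 6/13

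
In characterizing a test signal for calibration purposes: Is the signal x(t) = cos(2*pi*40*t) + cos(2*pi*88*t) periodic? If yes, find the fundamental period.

f1 = 40 Hz, f2 = 88 Hz
Period T1 = 1/40, T2 = 1/88
Ratio T1/T2 = 88/40, which is rational.
The signal is periodic with fundamental period T = 1/GCD(40,88) = 1/8 s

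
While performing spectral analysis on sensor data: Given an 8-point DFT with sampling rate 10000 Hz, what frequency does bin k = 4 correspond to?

The frequency of DFT bin k is: f_k = k * f_s / N
f_4 = 4 * 10000 / 8 = 5000 Hz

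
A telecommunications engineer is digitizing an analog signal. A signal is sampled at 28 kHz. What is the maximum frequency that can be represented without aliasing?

The maximum frequency that can be represented without aliasing
is the Nyquist frequency: f_max = f_s / 2 = 28 kHz / 2 = 14 kHz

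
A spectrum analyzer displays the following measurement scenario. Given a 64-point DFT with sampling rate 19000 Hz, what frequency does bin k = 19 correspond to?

The frequency of DFT bin k is: f_k = k * f_s / N
f_19 = 19 * 19000 / 64 = 45125/8 Hz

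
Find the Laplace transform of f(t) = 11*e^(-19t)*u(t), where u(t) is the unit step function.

Standard Laplace transform pair:
e^(-at)*u(t) <-> 1/(s+a)
With a = 19: L{11*e^(-19t)*u(t)} = 11/(s+19), ROC: Re(s) > -19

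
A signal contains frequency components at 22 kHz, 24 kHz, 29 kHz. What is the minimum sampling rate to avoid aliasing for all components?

The highest frequency component is f_max = 29 kHz.
Nyquist rate = 2 * f_max = 2 * 29 kHz = 58 kHz.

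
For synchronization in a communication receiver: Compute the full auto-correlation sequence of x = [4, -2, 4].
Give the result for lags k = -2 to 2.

r_xx[k] = sum_m x[m]*x[m+k], indexed from 0, for k = -2 to 2:
  r_xx[-2] = x[2]*x[0] = 16
  r_xx[-1] = x[1]*x[0] + x[2]*x[1] = -16
  r_xx[0] = x[0]*x[0] + x[1]*x[1] + x[2]*x[2] = 36
  r_xx[1] = x[0]*x[1] + x[1]*x[2] = -16
  r_xx[2] = x[0]*x[2] = 16
r_xx = [16, -16, 36, -16, 16]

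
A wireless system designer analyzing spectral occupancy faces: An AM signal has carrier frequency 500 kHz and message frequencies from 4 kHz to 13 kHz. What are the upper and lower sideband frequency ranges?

Upper sideband (USB) = fc + [fm_low, fm_high] = 500 + [4, 13] = [504, 513] kHz
Lower sideband (LSB) = fc - [fm_high, fm_low] = 500 - [13, 4] = [487, 496] kHz
Total occupied spectrum: 487 kHz to 513 kHz (plus carrier at 500 kHz)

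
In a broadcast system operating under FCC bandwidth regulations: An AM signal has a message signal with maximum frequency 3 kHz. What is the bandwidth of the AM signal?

In AM (double-sideband), the bandwidth is twice the message frequency.
BW = 2 * f_m = 2 * 3 kHz = 6 kHz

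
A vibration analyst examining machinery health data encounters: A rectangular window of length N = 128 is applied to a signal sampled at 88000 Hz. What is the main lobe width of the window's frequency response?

For a rectangular window of length N,
the main lobe width in frequency is 2*f_s/N.
= 2*88000/128 = 1375 Hz
This determines the minimum frequency separation for resolving two sinusoids.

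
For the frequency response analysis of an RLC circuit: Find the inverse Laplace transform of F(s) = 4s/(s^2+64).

Standard pair: s/(s^2+w^2) <-> cos(wt)*u(t)
With k=4, w=8: f(t) = 4*cos(8t)*u(t)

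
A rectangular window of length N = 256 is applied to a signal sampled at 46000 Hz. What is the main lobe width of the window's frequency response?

For a rectangular window of length N,
the main lobe width in frequency is 2*f_s/N.
= 2*46000/256 = 2875/8 Hz
This determines the minimum frequency separation for resolving two sinusoids.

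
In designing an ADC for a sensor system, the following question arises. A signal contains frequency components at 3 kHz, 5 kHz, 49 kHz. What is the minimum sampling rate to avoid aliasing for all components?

The highest frequency component is f_max = 49 kHz.
Nyquist rate = 2 * f_max = 2 * 49 kHz = 98 kHz.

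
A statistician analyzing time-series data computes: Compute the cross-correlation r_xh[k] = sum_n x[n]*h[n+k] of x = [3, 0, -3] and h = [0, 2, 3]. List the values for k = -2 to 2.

Both sequences indexed from 0 and zero outside their support.
Lags with overlap: k = -2 to 2.
  r_xh[-2] = x[2]*h[0] = 0
  r_xh[-1] = x[1]*h[0] + x[2]*h[1] = -6
  r_xh[0] = x[0]*h[0] + x[1]*h[1] + x[2]*h[2] = -9
  r_xh[1] = x[0]*h[1] + x[1]*h[2] = 6
  r_xh[2] = x[0]*h[2] = 9
r_xh = [0, -6, -9, 6, 9] (for k = -2, ..., 2)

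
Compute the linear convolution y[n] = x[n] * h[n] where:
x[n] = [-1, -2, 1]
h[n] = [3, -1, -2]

y[n] = sum_k x[k]*h[n-k]. Output length = len(x) + len(h) - 1 = 3 + 3 - 1 = 5.
y[0] = -1*3 = -3
y[1] = -2*3 + -1*-1 = -5
y[2] = 1*3 + -2*-1 + -1*-2 = 7
y[3] = 1*-1 + -2*-2 = 3
y[4] = 1*-2 = -2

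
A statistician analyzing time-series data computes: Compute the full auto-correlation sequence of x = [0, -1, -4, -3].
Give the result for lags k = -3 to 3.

r_xx[k] = sum_m x[m]*x[m+k], indexed from 0, for k = -3 to 3:
  r_xx[-3] = x[3]*x[0] = 0
  r_xx[-2] = x[2]*x[0] + x[3]*x[1] = 3
  r_xx[-1] = x[1]*x[0] + x[2]*x[1] + x[3]*x[2] = 16
  r_xx[0] = x[0]*x[0] + x[1]*x[1] + x[2]*x[2] + x[3]*x[3] = 26
  r_xx[1] = x[0]*x[1] + x[1]*x[2] + x[2]*x[3] = 16
  r_xx[2] = x[0]*x[2] + x[1]*x[3] = 3
  r_xx[3] = x[0]*x[3] = 0
r_xx = [0, 3, 16, 26, 16, 3, 0]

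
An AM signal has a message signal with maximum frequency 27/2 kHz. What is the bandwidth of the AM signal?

In AM (double-sideband), the bandwidth is twice the message frequency.
BW = 2 * f_m = 2 * 27/2 kHz = 27 kHz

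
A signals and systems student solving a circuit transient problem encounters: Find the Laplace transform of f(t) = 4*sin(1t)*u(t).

Standard pair: sin(wt)*u(t) <-> w/(s^2+w^2)
With w = 1: L{4*sin(1t)*u(t)} = 4/(s^2+1)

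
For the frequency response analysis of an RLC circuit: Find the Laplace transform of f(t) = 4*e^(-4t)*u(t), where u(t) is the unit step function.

Standard Laplace transform pair:
e^(-at)*u(t) <-> 1/(s+a)
With a = 4: L{4*e^(-4t)*u(t)} = 4/(s+4), ROC: Re(s) > -4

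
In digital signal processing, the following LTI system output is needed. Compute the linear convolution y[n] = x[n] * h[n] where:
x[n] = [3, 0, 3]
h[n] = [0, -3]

y[n] = sum_k x[k]*h[n-k]. Output length = len(x) + len(h) - 1 = 3 + 2 - 1 = 4.
y[0] = 3*0 = 0
y[1] = 0*0 + 3*-3 = -9
y[2] = 3*0 + 0*-3 = 0
y[3] = 3*-3 = -9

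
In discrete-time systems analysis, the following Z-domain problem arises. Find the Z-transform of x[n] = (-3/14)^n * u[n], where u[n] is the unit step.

The Z-transform of a^n * u[n] is z/(z-a) for |z| > |a|.
Here a = -3/14, so X(z) = z/(z - (-3/14)) = 14z/(14z + 3)
ROC: |z| > 3/14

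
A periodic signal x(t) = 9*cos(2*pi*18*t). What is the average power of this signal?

Average power of A*cos(wt) is A^2/2.
P = 9^2 / 2 = 81/2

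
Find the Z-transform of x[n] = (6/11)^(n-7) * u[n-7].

Time-shifting property: if X(z) = Z{x[n]}, then Z{x[n-d]} = z^(-d) * X(z)
X(z) = z/(z - 6/11) for x[n] = (6/11)^n * u[n]
Z{x[n-7]} = z^(-7) * z/(z - 6/11) = z^(-6)/(z - 6/11)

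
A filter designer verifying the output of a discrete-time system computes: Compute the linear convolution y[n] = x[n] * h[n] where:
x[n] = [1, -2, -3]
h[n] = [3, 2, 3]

y[n] = sum_k x[k]*h[n-k]. Output length = len(x) + len(h) - 1 = 3 + 3 - 1 = 5.
y[0] = 1*3 = 3
y[1] = -2*3 + 1*2 = -4
y[2] = -3*3 + -2*2 + 1*3 = -10
y[3] = -3*2 + -2*3 = -12
y[4] = -3*3 = -9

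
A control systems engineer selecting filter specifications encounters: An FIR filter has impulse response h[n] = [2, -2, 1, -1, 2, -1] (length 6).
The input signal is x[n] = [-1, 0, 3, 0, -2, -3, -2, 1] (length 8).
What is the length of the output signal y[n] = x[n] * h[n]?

For linear convolution, the output length is:
len(y) = len(x) + len(h) - 1 = 8 + 6 - 1 = 13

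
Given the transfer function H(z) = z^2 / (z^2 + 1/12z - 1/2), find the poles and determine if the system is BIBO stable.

Poles are roots of the denominator: z^2 + 1/12z - 1/2 = 0.
Quadratic formula: z = [-(1/12) +/- sqrt((1/12)^2 - 4*(-1/2))] / 2
Discriminant = 1/144 + 2 = 289/144; sqrt = 17/12.
z = (-1/12 +/- 17/12) / 2 => z = 2/3 or z = -3/4.
|p1| = 3/4, |p2| = 2/3.
For BIBO stability, all poles must lie inside the unit circle (|p| < 1).
System is STABLE since both |p| < 1.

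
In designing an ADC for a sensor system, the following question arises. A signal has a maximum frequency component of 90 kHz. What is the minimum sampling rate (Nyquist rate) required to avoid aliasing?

By the Nyquist-Shannon sampling theorem,
the minimum sampling rate (Nyquist rate) must be at least 2 * f_max.
Nyquist rate = 2 * 90 kHz = 180 kHz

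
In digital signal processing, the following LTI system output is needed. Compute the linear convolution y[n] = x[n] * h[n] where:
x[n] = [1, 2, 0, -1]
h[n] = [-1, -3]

y[n] = sum_k x[k]*h[n-k]. Output length = len(x) + len(h) - 1 = 4 + 2 - 1 = 5.
y[0] = 1*-1 = -1
y[1] = 2*-1 + 1*-3 = -5
y[2] = 0*-1 + 2*-3 = -6
y[3] = -1*-1 + 0*-3 = 1
y[4] = -1*-3 = 3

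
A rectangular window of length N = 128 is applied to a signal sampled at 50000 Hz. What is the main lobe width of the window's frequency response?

For a rectangular window of length N,
the main lobe width in frequency is 2*f_s/N.
= 2*50000/128 = 3125/4 Hz
This determines the minimum frequency separation for resolving two sinusoids.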